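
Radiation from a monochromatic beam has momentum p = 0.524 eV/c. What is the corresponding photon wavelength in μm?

Use h = 6.62607015 × 10^-34 J·s, c = 2.99792458 × 10^8 m/s, 1 eV = 1.602176634 × 10^-19 J.
First convert: p = 0.524 eV/c = 2.8004 × 10^-28 kg·m/s.
The photon relation is λ = h/p, giving λ = 2.366 × 10^-6 m.
Converting to μm: λ = 2.366 μm ≈ 2.37 μm.

2.37 μm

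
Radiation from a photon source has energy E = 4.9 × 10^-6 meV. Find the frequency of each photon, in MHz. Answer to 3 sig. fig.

Take h = 6.62607015 × 10^-34 J·s, 1 eV = 1.602176634 × 10^-19 J.
In SI units: E = 4.9 × 10^-6 meV = 7.8507 × 10^-28 J.
For a photon f = E/h, so f = 1.185 × 10^6 Hz.
Converting to MHz: f = 1.185 MHz ≈ 1.18 MHz.

1.18 MHz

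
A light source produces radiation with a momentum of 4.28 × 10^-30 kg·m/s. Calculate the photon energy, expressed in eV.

8.01 × 10^-3 eV

Take c = 2.99792458 × 10^8 m/s, 1 eV = 1.602176634 × 10^-19 J.
Apply E = pc: E = 1.283 × 10^-21 J.
Converting to eV: E = 0.008009 eV ≈ 8.01 × 10^-3 eV.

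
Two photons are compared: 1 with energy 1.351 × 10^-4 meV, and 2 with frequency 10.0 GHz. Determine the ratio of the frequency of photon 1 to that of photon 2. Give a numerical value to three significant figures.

f_1 = 3.267 × 10^7 Hz (from energy = 1.351 × 10^-4 meV, via f = E/h).
f_2 = 1.000 × 10^10 Hz (from frequency = 10.0 GHz, via f given directly).
Ratio = 3.267 × 10^7 / 1.000 × 10^10 = 3.27 × 10^-3.

3.27 × 10^-3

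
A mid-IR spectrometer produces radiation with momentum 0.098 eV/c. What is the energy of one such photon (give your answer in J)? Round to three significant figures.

(c = 2.99792458 × 10^8 m/s, 1 eV = 1.602176634 × 10^-19 J.)
Convert to SI: p = 0.098 eV/c = 5.2374 × 10^-29 kg·m/s.
The photon relation is E = pc, giving E = 1.570 × 10^-20 J.
So E ≈ 1.57 × 10^-20 J.

1.57 × 10^-20 J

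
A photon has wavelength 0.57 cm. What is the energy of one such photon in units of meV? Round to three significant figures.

(h = 6.62607015e-34 J·s, c = 2.99792458e8 m/s, 1 eV = 1.602176634e-19 J.)
In SI units: λ = 0.57 cm = 0.0057 m.
For a photon E = hc/λ, so E = 3.485e-23 J.
Converting to meV: E = 0.2175 meV ≈ 0.218 meV.

0.218 meV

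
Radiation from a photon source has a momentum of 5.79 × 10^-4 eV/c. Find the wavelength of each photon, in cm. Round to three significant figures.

In SI units: p = 5.79 × 10^-4 eV/c = 3.0943 × 10^-31 kg·m/s.
The photon relation is λ = h/p, giving λ = 0.002141 m.
Converting to cm: λ = 0.2141 cm ≈ 0.214 cm.

0.214 cm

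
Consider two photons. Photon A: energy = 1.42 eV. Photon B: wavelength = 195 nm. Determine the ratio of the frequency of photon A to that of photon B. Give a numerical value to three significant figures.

f_A = 3.434 × 10^14 Hz (from energy = 1.42 eV, via f = E/h).
f_B = 1.537 × 10^15 Hz (from wavelength = 195 nm, via f = c/λ).
Ratio = 3.434 × 10^14 / 1.537 × 10^15 = 0.223.

0.223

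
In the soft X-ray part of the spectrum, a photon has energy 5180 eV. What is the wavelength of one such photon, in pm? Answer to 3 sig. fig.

239 pm

Use h = 6.62607015 × 10^-34 J·s, c = 2.99792458 × 10^8 m/s, 1 eV = 1.602176634 × 10^-19 J.
In SI units: E = 5180 eV = 8.2993 × 10^-16 J.
For a photon λ = hc/E, so λ = 2.394 × 10^-10 m.
Converting to pm: λ = 239.4 pm ≈ 239 pm.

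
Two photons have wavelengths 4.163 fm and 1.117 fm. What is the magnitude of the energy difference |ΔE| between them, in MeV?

Using E = hc/λ: E₁ = 4.7717·10^-11 J, E₂ = 1.7784·10^-10 J.
|ΔE| = |4.7717·10^-11 − 1.7784·10^-10| = 1.30·10^-10 J = 812 MeV.

812 MeV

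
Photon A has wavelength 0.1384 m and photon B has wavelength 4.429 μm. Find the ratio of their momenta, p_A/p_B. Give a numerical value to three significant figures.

3.20e-5

p_A = 4.788e-33 kg·m/s (from wavelength = 0.1384 m, via p = h/λ).
p_B = 1.496e-28 kg·m/s (from wavelength = 4.429 μm, via p = h/λ).
Ratio = 4.788e-33 / 1.496e-28 = 3.20e-5.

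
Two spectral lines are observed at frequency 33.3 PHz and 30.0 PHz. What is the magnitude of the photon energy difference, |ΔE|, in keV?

Using E = hf: E₁ = 2.206 × 10^-17 J, E₂ = 1.988 × 10^-17 J.
|ΔE| = |2.206 × 10^-17 − 1.988 × 10^-17| = 2.19 × 10^-18 J = 0.0136 keV.

0.0136 keV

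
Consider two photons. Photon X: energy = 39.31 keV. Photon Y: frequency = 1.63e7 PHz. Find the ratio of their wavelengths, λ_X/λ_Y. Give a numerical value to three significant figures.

λ_X = 3.154e-11 m (from energy = 39.31 keV, via λ = hc/E).
λ_Y = 1.839e-14 m (from frequency = 1.63e7 PHz, via λ = c/f).
Ratio = 3.154e-11 / 1.839e-14 = 1710.

1710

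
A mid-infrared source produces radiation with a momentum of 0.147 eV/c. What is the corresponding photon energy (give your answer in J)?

2.36e-20 J

Use c = 2.99792458e8 m/s, 1 eV = 1.602176634e-19 J.
First convert: p = 0.147 eV/c = 7.8561e-29 kg·m/s.
The photon relation is E = pc, giving E = 2.355e-20 J.
So E ≈ 2.36e-20 J.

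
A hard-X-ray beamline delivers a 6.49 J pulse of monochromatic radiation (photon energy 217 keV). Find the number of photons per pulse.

Per-photon energy: E = 3.477 × 10^-14 J (from energy = 217 keV).
N = E_total / E_photon = 6.49 J / 3.477 × 10^-14 J = 1.87 × 10^14.

1.87 × 10^14 photons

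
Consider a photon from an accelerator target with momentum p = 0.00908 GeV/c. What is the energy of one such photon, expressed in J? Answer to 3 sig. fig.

1.45e-12 J

In SI units: p = 0.00908 GeV/c = 4.8526e-21 kg·m/s.
For a photon E = pc, so E = 1.455e-12 J.
So E ≈ 1.45e-12 J.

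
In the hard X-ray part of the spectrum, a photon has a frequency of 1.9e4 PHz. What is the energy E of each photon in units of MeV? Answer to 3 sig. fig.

0.0786 MeV

Take h = 6.62607015e-34 J·s, 1 eV = 1.602176634e-19 J.
Convert to SI: f = 1.9e4 PHz = 1.9e19 Hz.
For a photon E = hf, so E = 1.259e-14 J.
Converting to MeV: E = 0.07858 MeV ≈ 0.0786 MeV.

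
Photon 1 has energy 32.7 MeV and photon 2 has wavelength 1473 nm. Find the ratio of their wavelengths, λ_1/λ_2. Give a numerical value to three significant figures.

λ_1 = 3.792 × 10^-14 m (from energy = 32.7 MeV, via λ = hc/E).
λ_2 = 1.473 × 10^-6 m (from wavelength = 1473 nm, via λ given directly).
Ratio = 3.792 × 10^-14 / 1.473 × 10^-6 = 2.57 × 10^-8.

2.57 × 10^-8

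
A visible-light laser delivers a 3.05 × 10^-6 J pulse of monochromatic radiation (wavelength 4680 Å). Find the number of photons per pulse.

Per-photon energy: E = 4.245 × 10^-19 J (from wavelength = 4680 Å).
N = E_total / E_photon = 3.05 × 10^-6 J / 4.245 × 10^-19 J = 7.19 × 10^12.

7.19 × 10^12 photons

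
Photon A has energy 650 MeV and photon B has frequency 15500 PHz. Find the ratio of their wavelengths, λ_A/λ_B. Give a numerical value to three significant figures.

9.86e-5

λ_A = 1.907e-15 m (from energy = 650 MeV, via λ = hc/E).
λ_B = 1.934e-11 m (from frequency = 15500 PHz, via λ = c/f).
Ratio = 1.907e-15 / 1.934e-11 = 9.86e-5.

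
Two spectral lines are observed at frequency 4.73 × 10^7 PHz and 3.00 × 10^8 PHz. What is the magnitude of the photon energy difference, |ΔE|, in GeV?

Using E = hf: E₁ = 3.134 × 10^-11 J, E₂ = 1.988 × 10^-10 J.
|ΔE| = |3.134 × 10^-11 − 1.988 × 10^-10| = 1.67 × 10^-10 J = 1.05 GeV.

1.05 GeV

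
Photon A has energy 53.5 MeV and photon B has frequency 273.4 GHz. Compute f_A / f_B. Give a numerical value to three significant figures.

4.73 × 10^10

f_A = 1.294 × 10^22 Hz (from energy = 53.5 MeV, via f = E/h).
f_B = 2.734 × 10^11 Hz (from frequency = 273.4 GHz, via f given directly).
Ratio = 1.294 × 10^22 / 2.734 × 10^11 = 4.73 × 10^10.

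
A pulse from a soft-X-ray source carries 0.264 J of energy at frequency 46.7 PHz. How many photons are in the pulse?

Per-photon energy: E = 3.094 × 10^-17 J (from frequency = 46.7 PHz).
N = E_total / E_photon = 0.264 J / 3.094 × 10^-17 J = 8.53 × 10^15.

8.53 × 10^15 photons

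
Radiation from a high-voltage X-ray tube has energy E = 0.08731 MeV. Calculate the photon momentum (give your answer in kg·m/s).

4.67e-23 kg·m/s

Convert to SI: E = 0.08731 MeV = 1.3989e-14 J.
The photon relation is p = E/c, giving p = 4.666e-23 kg·m/s.
So p ≈ 4.67e-23 kg·m/s.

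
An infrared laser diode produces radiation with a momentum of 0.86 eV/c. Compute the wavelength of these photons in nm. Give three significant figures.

First convert: p = 0.86 eV/c = 4.5961 × 10^-28 kg·m/s.
For a photon λ = h/p, so λ = 1.442 × 10^-6 m.
Converting to nm: λ = 1442 nm ≈ 1440 nm.

1440 nm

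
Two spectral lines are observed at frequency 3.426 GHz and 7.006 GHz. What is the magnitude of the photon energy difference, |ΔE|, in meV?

0.0148 meV

Using E = hf: E₁ = 2.2701e-24 J, E₂ = 4.6422e-24 J.
|ΔE| = |2.2701e-24 − 4.6422e-24| = 2.37e-24 J = 0.0148 meV.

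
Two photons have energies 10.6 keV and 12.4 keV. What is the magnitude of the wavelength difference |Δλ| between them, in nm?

0.0170 nm

Using λ = hc/E: λ₁ = 1.170e-10 m, λ₂ = 9.999e-11 m.
|Δλ| = |1.170e-10 − 9.999e-11| = 1.70e-11 m = 0.0170 nm.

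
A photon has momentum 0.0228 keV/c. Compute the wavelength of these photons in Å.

544 Å

(h = 6.62607015e-34 J·s, c = 2.99792458e8 m/s, 1 eV = 1.602176634e-19 J.)
Convert to SI: p = 0.0228 keV/c = 1.2185e-26 kg·m/s.
Apply λ = h/p: λ = 5.438e-8 m.
Converting to Å: λ = 543.8 Å ≈ 544 Å.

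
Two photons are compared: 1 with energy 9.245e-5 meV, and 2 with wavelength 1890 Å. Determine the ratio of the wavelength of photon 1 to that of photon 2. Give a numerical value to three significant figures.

λ_1 = 13.41 m (from energy = 9.245e-5 meV, via λ = hc/E).
λ_2 = 1.890e-7 m (from wavelength = 1890 Å, via λ given directly).
Ratio = 13.41 / 1.890e-7 = 7.10e7.

7.10e7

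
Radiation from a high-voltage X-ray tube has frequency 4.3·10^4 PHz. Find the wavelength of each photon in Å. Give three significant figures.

0.0697 Å

In SI units: f = 4.3·10^4 PHz = 4.3·10^19 Hz.
Since λ = c/f for a photon, λ = 6.972·10^-12 m.
Converting to Å: λ = 0.06972 Å ≈ 0.0697 Å.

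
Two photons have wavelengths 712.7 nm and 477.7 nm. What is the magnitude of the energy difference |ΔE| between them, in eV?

Using E = hc/λ: E₁ = 2.7872 × 10^-19 J, E₂ = 4.1584 × 10^-19 J.
|ΔE| = |2.7872 × 10^-19 − 4.1584 × 10^-19| = 1.37 × 10^-19 J = 0.856 eV.

0.856 eV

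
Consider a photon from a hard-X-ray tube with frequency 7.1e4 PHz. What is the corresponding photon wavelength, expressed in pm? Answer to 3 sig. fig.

4.22 pm

Use c = 2.99792458e8 m/s.
Convert to SI: f = 7.1e4 PHz = 7.1e19 Hz.
Apply λ = c/f: λ = 4.222e-12 m.
Converting to pm: λ = 4.222 pm ≈ 4.22 pm.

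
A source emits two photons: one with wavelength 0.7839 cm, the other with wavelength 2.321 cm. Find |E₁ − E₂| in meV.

0.105 meV

Using E = hc/λ: E₁ = 2.5341e-23 J, E₂ = 8.5586e-24 J.
|ΔE| = |2.5341e-23 − 8.5586e-24| = 1.68e-23 J = 0.105 meV.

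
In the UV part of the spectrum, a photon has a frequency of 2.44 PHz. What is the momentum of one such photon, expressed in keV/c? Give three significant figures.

0.0101 keV/c

Take h = 6.62607015e-34 J·s, c = 2.99792458e8 m/s, 1 eV = 1.602176634e-19 J.
Convert to SI: f = 2.44 PHz = 2.44e15 Hz.
Since p = hf/c for a photon, p = 5.393e-27 kg·m/s.
Converting to keV/c: p = 0.01009 keV/c ≈ 0.0101 keV/c.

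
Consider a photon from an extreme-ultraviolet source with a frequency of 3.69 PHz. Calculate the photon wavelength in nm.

81.2 nm

(c = 2.99792458 × 10^8 m/s.)
First convert: f = 3.69 PHz = 3.69 × 10^15 Hz.
Since λ = c/f for a photon, λ = 8.124 × 10^-8 m.
Converting to nm: λ = 81.24 nm ≈ 81.2 nm.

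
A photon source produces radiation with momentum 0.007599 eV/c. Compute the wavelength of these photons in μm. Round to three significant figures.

163 μm

Take h = 6.62607015e-34 J·s, c = 2.99792458e8 m/s, 1 eV = 1.602176634e-19 J.
First convert: p = 0.007599 eV/c = 4.0611e-30 kg·m/s.
Apply λ = h/p: λ = 1.632e-4 m.
Converting to μm: λ = 163.2 μm ≈ 163 μm.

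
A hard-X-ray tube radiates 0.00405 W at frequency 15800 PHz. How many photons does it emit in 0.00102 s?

3.95e8 photons

Total energy: E_total = P·t = 0.00405 × 0.00102 = 4.131e-6 J.
Per-photon energy: E = 1.047e-14 J.
N = E_total / E_photon = 3.95e8.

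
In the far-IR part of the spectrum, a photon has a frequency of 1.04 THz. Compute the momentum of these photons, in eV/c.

4.30e-3 eV/c

Convert to SI: f = 1.04 THz = 1.04e12 Hz.
Apply p = hf/c: p = 2.299e-30 kg·m/s.
Converting to eV/c: p = 0.004301 eV/c ≈ 4.30e-3 eV/c.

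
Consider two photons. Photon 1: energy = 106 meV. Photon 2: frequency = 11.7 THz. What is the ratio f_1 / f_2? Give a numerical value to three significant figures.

2.19

f_1 = 2.563e13 Hz (from energy = 106 meV, via f = E/h).
f_2 = 1.170e13 Hz (from frequency = 11.7 THz, via f given directly).
Ratio = 2.563e13 / 1.170e13 = 2.19.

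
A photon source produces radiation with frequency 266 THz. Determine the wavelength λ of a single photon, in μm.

In SI units: f = 266 THz = 2.66e14 Hz.
The photon relation is λ = c/f, giving λ = 1.127e-6 m.
Converting to μm: λ = 1.127 μm ≈ 1.13 μm.

1.13 μm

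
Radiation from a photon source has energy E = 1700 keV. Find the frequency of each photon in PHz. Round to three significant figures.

4.11e5 PHz

Use h = 6.62607015e-34 J·s, 1 eV = 1.602176634e-19 J.
In SI units: E = 1700 keV = 2.7237e-13 J.
The photon relation is f = E/h, giving f = 4.111e20 Hz.
Converting to PHz: f = 411100 PHz ≈ 4.11e5 PHz.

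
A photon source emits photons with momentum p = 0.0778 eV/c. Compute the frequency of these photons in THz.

18.8 THz

Convert to SI: p = 0.0778 eV/c = 4.1579·10^-29 kg·m/s.
Since f = pc/h for a photon, f = 1.881·10^13 Hz.
Converting to THz: f = 18.81 THz ≈ 18.8 THz.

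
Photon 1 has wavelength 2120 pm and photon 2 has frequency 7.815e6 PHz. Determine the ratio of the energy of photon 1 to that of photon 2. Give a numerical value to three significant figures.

E_1 = 9.370e-17 J (from wavelength = 2120 pm, via E = hc/λ).
E_2 = 5.178e-12 J (from frequency = 7.815e6 PHz, via E = hf).
Ratio = 9.370e-17 / 5.178e-12 = 1.81e-5.

1.81e-5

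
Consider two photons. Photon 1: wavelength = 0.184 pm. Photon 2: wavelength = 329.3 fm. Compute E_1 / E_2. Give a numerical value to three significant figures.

1.79

E_1 = 1.080 × 10^-12 J (from wavelength = 0.184 pm, via E = hc/λ).
E_2 = 6.032 × 10^-13 J (from wavelength = 329.3 fm, via E = hc/λ).
Ratio = 1.080 × 10^-12 / 6.032 × 10^-13 = 1.79.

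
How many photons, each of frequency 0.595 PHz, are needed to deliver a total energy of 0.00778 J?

1.97 × 10^16 photons

Per-photon energy: E = 3.943 × 10^-19 J (from frequency = 0.595 PHz).
N = E_total / E_photon = 0.00778 J / 3.943 × 10^-19 J = 1.97 × 10^16.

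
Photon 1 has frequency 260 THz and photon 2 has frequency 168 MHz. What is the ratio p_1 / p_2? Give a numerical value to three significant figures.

1.55·10^6

p_1 = 5.747·10^-28 kg·m/s (from frequency = 260 THz, via p = hf/c).
p_2 = 3.713·10^-34 kg·m/s (from frequency = 168 MHz, via p = hf/c).
Ratio = 5.747·10^-28 / 3.713·10^-34 = 1.55·10^6.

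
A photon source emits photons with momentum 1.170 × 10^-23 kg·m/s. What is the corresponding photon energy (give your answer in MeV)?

For a photon E = pc, so E = 3.508 × 10^-15 J.
Converting to MeV: E = 0.02189 MeV ≈ 0.0219 MeV.

0.0219 MeV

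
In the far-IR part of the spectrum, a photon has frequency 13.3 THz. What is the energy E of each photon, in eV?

Use h = 6.62607015e-34 J·s, 1 eV = 1.602176634e-19 J.
In SI units: f = 13.3 THz = 1.33e13 Hz.
The photon relation is E = hf, giving E = 8.813e-21 J.
Converting to eV: E = 0.05500 eV ≈ 0.0550 eV.

0.0550 eV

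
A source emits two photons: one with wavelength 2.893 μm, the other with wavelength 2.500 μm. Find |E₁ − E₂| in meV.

Using E = hc/λ: E₁ = 6.8664·10^-20 J, E₂ = 7.9458·10^-20 J.
|ΔE| = |6.8664·10^-20 − 7.9458·10^-20| = 1.08·10^-20 J = 67.4 meV.

67.4 meV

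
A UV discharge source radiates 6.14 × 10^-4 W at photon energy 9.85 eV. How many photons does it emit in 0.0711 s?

Total energy: E_total = P·t = 6.14 × 10^-4 × 0.0711 = 4.366 × 10^-5 J.
Per-photon energy: E = 1.578 × 10^-18 J.
N = E_total / E_photon = 2.77 × 10^13.

2.77 × 10^13 photons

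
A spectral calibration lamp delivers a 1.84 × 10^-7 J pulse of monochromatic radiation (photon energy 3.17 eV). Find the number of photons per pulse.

Per-photon energy: E = 5.079 × 10^-19 J (from energy = 3.17 eV).
N = E_total / E_photon = 1.84 × 10^-7 J / 5.079 × 10^-19 J = 3.62 × 10^11.

3.62 × 10^11 photons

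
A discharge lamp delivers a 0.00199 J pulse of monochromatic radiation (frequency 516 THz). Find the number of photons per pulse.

Per-photon energy: E = 3.419 × 10^-19 J (from frequency = 516 THz).
N = E_total / E_photon = 0.00199 J / 3.419 × 10^-19 J = 5.82 × 10^15.

5.82 × 10^15 photons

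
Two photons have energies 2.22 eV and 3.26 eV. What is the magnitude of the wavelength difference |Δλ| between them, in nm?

Using λ = hc/E: λ₁ = 5.585e-7 m, λ₂ = 3.803e-7 m.
|Δλ| = |5.585e-7 − 3.803e-7| = 1.78e-7 m = 178 nm.

178 nm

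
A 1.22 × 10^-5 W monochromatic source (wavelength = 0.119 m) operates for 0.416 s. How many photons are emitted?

3.04 × 10^18 photons

Total energy: E_total = P·t = 1.22 × 10^-5 × 0.416 = 5.075 × 10^-6 J.
Per-photon energy: E = 1.669 × 10^-24 J.
N = E_total / E_photon = 3.04 × 10^18.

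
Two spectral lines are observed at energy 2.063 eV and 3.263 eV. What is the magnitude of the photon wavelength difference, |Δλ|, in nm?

Using λ = hc/E: λ₁ = 6.0099 × 10^-7 m, λ₂ = 3.7997 × 10^-7 m.
|Δλ| = |6.0099 × 10^-7 − 3.7997 × 10^-7| = 2.21 × 10^-7 m = 221 nm.

221 nm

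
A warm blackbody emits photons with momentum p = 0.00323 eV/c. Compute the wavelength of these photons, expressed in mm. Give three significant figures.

In SI units: p = 0.00323 eV/c = 1.7262 × 10^-30 kg·m/s.
Apply λ = h/p: λ = 3.839 × 10^-4 m.
Converting to mm: λ = 0.3839 mm ≈ 0.384 mm.

0.384 mm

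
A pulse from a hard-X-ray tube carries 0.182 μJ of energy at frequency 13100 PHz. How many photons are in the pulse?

2.10 × 10^7 photons

Per-photon energy: E = 8.680 × 10^-15 J (from frequency = 13100 PHz).
N = E_total / E_photon = 1.82 × 10^-7 J / 8.680 × 10^-15 J = 2.10 × 10^7.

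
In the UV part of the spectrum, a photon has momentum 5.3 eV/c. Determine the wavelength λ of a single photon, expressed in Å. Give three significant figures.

First convert: p = 5.3 eV/c = 2.8325 × 10^-27 kg·m/s.
For a photon λ = h/p, so λ = 2.339 × 10^-7 m.
Converting to Å: λ = 2339 Å ≈ 2340 Å.

2340 Å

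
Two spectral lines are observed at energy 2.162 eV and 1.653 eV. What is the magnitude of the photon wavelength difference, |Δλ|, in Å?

1770 Å

Using λ = hc/E: λ₁ = 5.7347 × 10^-7 m, λ₂ = 7.5006 × 10^-7 m.
|Δλ| = |5.7347 × 10^-7 − 7.5006 × 10^-7| = 1.77 × 10^-7 m = 1770 Å.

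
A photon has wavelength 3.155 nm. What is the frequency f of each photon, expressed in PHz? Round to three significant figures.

Convert to SI: λ = 3.155 nm = 3.155·10^-9 m.
Since f = c/λ for a photon, f = 9.502·10^16 Hz.
Converting to PHz: f = 95.02 PHz ≈ 95.0 PHz.

95.0 PHz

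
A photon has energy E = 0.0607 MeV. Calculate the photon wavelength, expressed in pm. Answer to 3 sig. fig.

20.4 pm

First convert: E = 0.0607 MeV = 9.7252 × 10^-15 J.
Apply λ = hc/E: λ = 2.043 × 10^-11 m.
Converting to pm: λ = 20.43 pm ≈ 20.4 pm.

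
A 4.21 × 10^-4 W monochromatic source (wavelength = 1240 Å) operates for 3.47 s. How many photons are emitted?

Total energy: E_total = P·t = 4.21 × 10^-4 × 3.47 = 0.001461 J.
Per-photon energy: E = 1.602 × 10^-18 J.
N = E_total / E_photon = 9.12 × 10^14.

9.12 × 10^14 photons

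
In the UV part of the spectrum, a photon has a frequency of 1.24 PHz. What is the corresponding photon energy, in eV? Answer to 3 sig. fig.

(h = 6.62607015 × 10^-34 J·s, 1 eV = 1.602176634 × 10^-19 J.)
Convert to SI: f = 1.24 PHz = 1.24 × 10^15 Hz.
For a photon E = hf, so E = 8.216 × 10^-19 J.
Converting to eV: E = 5.128 eV ≈ 5.13 eV.

5.13 eV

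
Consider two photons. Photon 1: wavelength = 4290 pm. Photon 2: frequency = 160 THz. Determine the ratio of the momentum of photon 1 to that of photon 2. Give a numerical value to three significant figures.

437

p_1 = 1.545 × 10^-25 kg·m/s (from wavelength = 4290 pm, via p = h/λ).
p_2 = 3.536 × 10^-28 kg·m/s (from frequency = 160 THz, via p = hf/c).
Ratio = 1.545 × 10^-25 / 3.536 × 10^-28 = 437.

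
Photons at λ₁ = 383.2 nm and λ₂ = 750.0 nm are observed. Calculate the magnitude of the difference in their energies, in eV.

1.58 eV

Using E = hc/λ: E₁ = 5.1838e-19 J, E₂ = 2.6486e-19 J.
|ΔE| = |5.1838e-19 − 2.6486e-19| = 2.54e-19 J = 1.58 eV.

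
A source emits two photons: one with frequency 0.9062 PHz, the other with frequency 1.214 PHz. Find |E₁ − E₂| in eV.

1.27 eV

Using E = hf: E₁ = 6.0045 × 10^-19 J, E₂ = 8.0440 × 10^-19 J.
|ΔE| = |6.0045 × 10^-19 − 8.0440 × 10^-19| = 2.04 × 10^-19 J = 1.27 eV.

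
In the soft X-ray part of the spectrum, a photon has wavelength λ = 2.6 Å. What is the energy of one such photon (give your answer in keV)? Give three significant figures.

4.77 keV

In SI units: λ = 2.6 Å = 2.6e-10 m.
For a photon E = hc/λ, so E = 7.640e-16 J.
Converting to keV: E = 4.769 keV ≈ 4.77 keV.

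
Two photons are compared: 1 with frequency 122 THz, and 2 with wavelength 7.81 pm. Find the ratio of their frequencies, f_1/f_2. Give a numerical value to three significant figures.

f_1 = 1.220e14 Hz (from frequency = 122 THz, via f given directly).
f_2 = 3.839e19 Hz (from wavelength = 7.81 pm, via f = c/λ).
Ratio = 1.220e14 / 3.839e19 = 3.18e-6.

3.18e-6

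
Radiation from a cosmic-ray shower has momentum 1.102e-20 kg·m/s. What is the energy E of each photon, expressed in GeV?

The photon relation is E = pc, giving E = 3.304e-12 J.
Converting to GeV: E = 0.02062 GeV ≈ 0.0206 GeV.

0.0206 GeV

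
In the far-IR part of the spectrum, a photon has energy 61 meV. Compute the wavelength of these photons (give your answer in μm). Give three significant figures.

20.3 μm

In SI units: E = 61 meV = 9.7733e-21 J.
For a photon λ = hc/E, so λ = 2.033e-5 m.
Converting to μm: λ = 20.33 μm ≈ 20.3 μm.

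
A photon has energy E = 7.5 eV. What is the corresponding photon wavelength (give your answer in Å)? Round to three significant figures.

1650 Å

(h = 6.62607015e-34 J·s, c = 2.99792458e8 m/s, 1 eV = 1.602176634e-19 J.)
In SI units: E = 7.5 eV = 1.2016e-18 J.
The photon relation is λ = hc/E, giving λ = 1.653e-7 m.
Converting to Å: λ = 1653 Å ≈ 1650 Å.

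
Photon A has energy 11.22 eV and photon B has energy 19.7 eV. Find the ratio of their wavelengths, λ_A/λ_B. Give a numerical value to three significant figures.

1.76

λ_A = 1.105e-7 m (from energy = 11.22 eV, via λ = hc/E).
λ_B = 6.294e-8 m (from energy = 19.7 eV, via λ = hc/E).
Ratio = 1.105e-7 / 6.294e-8 = 1.76.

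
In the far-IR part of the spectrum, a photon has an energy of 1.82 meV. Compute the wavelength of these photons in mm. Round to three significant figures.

In SI units: E = 1.82 meV = 2.9160·10^-22 J.
Apply λ = hc/E: λ = 6.812·10^-4 m.
Converting to mm: λ = 0.6812 mm ≈ 0.681 mm.

0.681 mm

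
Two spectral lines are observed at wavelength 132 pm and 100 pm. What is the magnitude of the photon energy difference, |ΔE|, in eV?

Using E = hc/λ: E₁ = 1.505e-15 J, E₂ = 1.986e-15 J.
|ΔE| = |1.505e-15 − 1.986e-15| = 4.82e-16 J = 3010 eV.

3010 eV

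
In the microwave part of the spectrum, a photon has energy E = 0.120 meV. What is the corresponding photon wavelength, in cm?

Convert to SI: E = 0.120 meV = 1.9226e-23 J.
Since λ = hc/E for a photon, λ = 0.01033 m.
Converting to cm: λ = 1.033 cm ≈ 1.03 cm.

1.03 cm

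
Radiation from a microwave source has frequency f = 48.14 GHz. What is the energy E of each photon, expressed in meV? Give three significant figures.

0.199 meV

(h = 6.62607015·10^-34 J·s, 1 eV = 1.602176634·10^-19 J.)
Convert to SI: f = 48.14 GHz = 4.814·10^10 Hz.
For a photon E = hf, so E = 3.190·10^-23 J.
Converting to meV: E = 0.1991 meV ≈ 0.199 meV.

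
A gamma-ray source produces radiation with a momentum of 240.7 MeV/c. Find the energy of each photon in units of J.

3.86 × 10^-11 J

Use c = 2.99792458 × 10^8 m/s, 1 eV = 1.602176634 × 10^-19 J.
Convert to SI: p = 240.7 MeV/c = 1.2864 × 10^-19 kg·m/s.
Since E = pc for a photon, E = 3.856 × 10^-11 J.
So E ≈ 3.86 × 10^-11 J.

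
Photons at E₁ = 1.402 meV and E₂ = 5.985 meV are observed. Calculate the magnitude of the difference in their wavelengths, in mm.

0.677 mm

Using λ = hc/E: λ₁ = 8.8434e-4 m, λ₂ = 2.0716e-4 m.
|Δλ| = |8.8434e-4 − 2.0716e-4| = 6.77e-4 m = 0.677 mm.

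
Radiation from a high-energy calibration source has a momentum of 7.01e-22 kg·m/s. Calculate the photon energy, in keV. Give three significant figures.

1310 keV

Since E = pc for a photon, E = 2.102e-13 J.
Converting to keV: E = 1312 keV ≈ 1310 keV.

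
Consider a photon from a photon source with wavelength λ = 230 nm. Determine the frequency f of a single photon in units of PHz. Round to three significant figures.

1.30 PHz

(c = 2.99792458·10^8 m/s.)
First convert: λ = 230 nm = 2.3·10^-7 m.
The photon relation is f = c/λ, giving f = 1.303·10^15 Hz.
Converting to PHz: f = 1.303 PHz ≈ 1.30 PHz.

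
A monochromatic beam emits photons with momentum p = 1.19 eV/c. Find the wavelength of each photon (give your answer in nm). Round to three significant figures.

1040 nm

In SI units: p = 1.19 eV/c = 6.3597·10^-28 kg·m/s.
Apply λ = h/p: λ = 1.042·10^-6 m.
Converting to nm: λ = 1042 nm ≈ 1040 nm.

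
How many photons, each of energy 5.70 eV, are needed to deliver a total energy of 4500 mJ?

4.93e18 photons

Per-photon energy: E = 9.132e-19 J (from energy = 5.70 eV).
N = E_total / E_photon = 4.50 J / 9.132e-19 J = 4.93e18.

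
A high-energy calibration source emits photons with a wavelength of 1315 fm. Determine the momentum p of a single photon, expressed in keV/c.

943 keV/c

Convert to SI: λ = 1315 fm = 1.315 × 10^-12 m.
Apply p = h/λ: p = 5.039 × 10^-22 kg·m/s.
Converting to keV/c: p = 942.8 keV/c ≈ 943 keV/c.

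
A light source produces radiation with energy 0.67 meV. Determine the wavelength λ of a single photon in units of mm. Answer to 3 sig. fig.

(h = 6.62607015e-34 J·s, c = 2.99792458e8 m/s, 1 eV = 1.602176634e-19 J.)
First convert: E = 0.67 meV = 1.0735e-22 J.
For a photon λ = hc/E, so λ = 0.001851 m.
Converting to mm: λ = 1.851 mm ≈ 1.85 mm.

1.85 mm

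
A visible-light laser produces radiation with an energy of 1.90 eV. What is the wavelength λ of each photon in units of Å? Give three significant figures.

6530 Å

(h = 6.62607015 × 10^-34 J·s, c = 2.99792458 × 10^8 m/s, 1 eV = 1.602176634 × 10^-19 J.)
In SI units: E = 1.90 eV = 3.0441 × 10^-19 J.
For a photon λ = hc/E, so λ = 6.525 × 10^-7 m.
Converting to Å: λ = 6525 Å ≈ 6530 Å.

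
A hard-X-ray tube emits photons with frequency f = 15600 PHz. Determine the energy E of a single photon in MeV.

Use h = 6.62607015e-34 J·s, 1 eV = 1.602176634e-19 J.
First convert: f = 15600 PHz = 1.56e19 Hz.
Since E = hf for a photon, E = 1.034e-14 J.
Converting to MeV: E = 0.06452 MeV ≈ 0.0645 MeV.

0.0645 MeV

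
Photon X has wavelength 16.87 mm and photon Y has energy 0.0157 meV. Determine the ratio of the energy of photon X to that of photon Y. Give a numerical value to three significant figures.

E_X = 1.178e-23 J (from wavelength = 16.87 mm, via E = hc/λ).
E_Y = 2.515e-24 J (from energy = 0.0157 meV, via E given directly).
Ratio = 1.178e-23 / 2.515e-24 = 4.68.

4.68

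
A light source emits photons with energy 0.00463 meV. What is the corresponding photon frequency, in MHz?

1120 MHz

Use h = 6.62607015 × 10^-34 J·s, 1 eV = 1.602176634 × 10^-19 J.
In SI units: E = 0.00463 meV = 7.4181 × 10^-25 J.
Since f = E/h for a photon, f = 1.120 × 10^9 Hz.
Converting to MHz: f = 1120 MHz ≈ 1120 MHz.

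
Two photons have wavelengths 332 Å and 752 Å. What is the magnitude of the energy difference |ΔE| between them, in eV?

Using E = hc/λ: E₁ = 5.983e-18 J, E₂ = 2.642e-18 J.
|ΔE| = |5.983e-18 − 2.642e-18| = 3.34e-18 J = 20.9 eV.

20.9 eV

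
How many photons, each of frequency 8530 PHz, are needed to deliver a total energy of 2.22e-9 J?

Per-photon energy: E = 5.652e-15 J (from frequency = 8530 PHz).
N = E_total / E_photon = 2.22e-9 J / 5.652e-15 J = 3.93e5.

3.93e5 photons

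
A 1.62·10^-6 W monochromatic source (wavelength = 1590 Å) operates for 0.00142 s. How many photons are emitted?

Total energy: E_total = P·t = 1.62·10^-6 × 0.00142 = 2.300·10^-9 J.
Per-photon energy: E = 1.249·10^-18 J.
N = E_total / E_photon = 1.84·10^9.

1.84·10^9 photons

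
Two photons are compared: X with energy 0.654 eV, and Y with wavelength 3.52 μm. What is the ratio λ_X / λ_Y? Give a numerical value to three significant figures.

λ_X = 1.896e-6 m (from energy = 0.654 eV, via λ = hc/E).
λ_Y = 3.520e-6 m (from wavelength = 3.52 μm, via λ given directly).
Ratio = 1.896e-6 / 3.520e-6 = 0.539.

0.539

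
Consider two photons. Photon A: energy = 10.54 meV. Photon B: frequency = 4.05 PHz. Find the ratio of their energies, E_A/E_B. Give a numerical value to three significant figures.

6.29e-4

E_A = 1.689e-21 J (from energy = 10.54 meV, via E given directly).
E_B = 2.684e-18 J (from frequency = 4.05 PHz, via E = hf).
Ratio = 1.689e-21 / 2.684e-18 = 6.29e-4.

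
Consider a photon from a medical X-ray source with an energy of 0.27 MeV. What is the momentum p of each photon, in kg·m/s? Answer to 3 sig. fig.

1.44e-22 kg·m/s

Take c = 2.99792458e8 m/s, 1 eV = 1.602176634e-19 J.
First convert: E = 0.27 MeV = 4.3259e-14 J.
The photon relation is p = E/c, giving p = 1.443e-22 kg·m/s.
So p ≈ 1.44e-22 kg·m/s.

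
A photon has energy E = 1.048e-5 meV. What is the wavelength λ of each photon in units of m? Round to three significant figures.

Use h = 6.62607015e-34 J·s, c = 2.99792458e8 m/s, 1 eV = 1.602176634e-19 J.
In SI units: E = 1.048e-5 meV = 1.6791e-27 J.
Apply λ = hc/E: λ = 118.3 m.
So λ ≈ 118 m.

118 m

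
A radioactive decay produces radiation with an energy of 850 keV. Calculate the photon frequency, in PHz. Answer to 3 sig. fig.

Take h = 6.62607015e-34 J·s, 1 eV = 1.602176634e-19 J.
First convert: E = 850 keV = 1.3619e-13 J.
The photon relation is f = E/h, giving f = 2.055e20 Hz.
Converting to PHz: f = 205500 PHz ≈ 2.06e5 PHz.

2.06e5 PHz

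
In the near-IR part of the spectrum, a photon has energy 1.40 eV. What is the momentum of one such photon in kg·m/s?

Use c = 2.99792458e8 m/s, 1 eV = 1.602176634e-19 J.
In SI units: E = 1.40 eV = 2.2430e-19 J.
The photon relation is p = E/c, giving p = 7.482e-28 kg·m/s.
So p ≈ 7.48e-28 kg·m/s.

7.48e-28 kg·m/s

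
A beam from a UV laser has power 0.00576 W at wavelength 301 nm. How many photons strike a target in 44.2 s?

Total energy: E_total = P·t = 0.00576 × 44.2 = 0.2546 J.
Per-photon energy: E = 6.599 × 10^-19 J.
N = E_total / E_photon = 3.86 × 10^17.

3.86 × 10^17 photons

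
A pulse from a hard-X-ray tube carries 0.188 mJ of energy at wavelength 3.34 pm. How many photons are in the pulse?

Per-photon energy: E = 5.947e-14 J (from wavelength = 3.34 pm).
N = E_total / E_photon = 1.88e-4 J / 5.947e-14 J = 3.16e9.

3.16e9 photons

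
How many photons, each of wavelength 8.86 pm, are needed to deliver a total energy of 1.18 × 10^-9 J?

5.26 × 10^4 photons

Per-photon energy: E = 2.242 × 10^-14 J (from wavelength = 8.86 pm).
N = E_total / E_photon = 1.18 × 10^-9 J / 2.242 × 10^-14 J = 52600.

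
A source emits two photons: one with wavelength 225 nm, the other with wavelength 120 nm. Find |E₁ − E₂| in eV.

4.82 eV

Using E = hc/λ: E₁ = 8.829e-19 J, E₂ = 1.655e-18 J.
|ΔE| = |8.829e-19 − 1.655e-18| = 7.73e-19 J = 4.82 eV.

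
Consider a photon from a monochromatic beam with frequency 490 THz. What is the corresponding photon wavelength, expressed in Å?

6120 Å

In SI units: f = 490 THz = 4.90 × 10^14 Hz.
Since λ = c/f for a photon, λ = 6.118 × 10^-7 m.
Converting to Å: λ = 6118 Å ≈ 6120 Å.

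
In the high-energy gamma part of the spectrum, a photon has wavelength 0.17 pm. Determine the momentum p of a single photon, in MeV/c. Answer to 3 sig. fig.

Take h = 6.62607015e-34 J·s, c = 2.99792458e8 m/s, 1 eV = 1.602176634e-19 J.
First convert: λ = 0.17 pm = 1.7e-13 m.
The photon relation is p = h/λ, giving p = 3.898e-21 kg·m/s.
Converting to MeV/c: p = 7.293 MeV/c ≈ 7.29 MeV/c.

7.29 MeV/c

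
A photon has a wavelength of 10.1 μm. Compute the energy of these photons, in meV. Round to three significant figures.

Take h = 6.62607015 × 10^-34 J·s, c = 2.99792458 × 10^8 m/s, 1 eV = 1.602176634 × 10^-19 J.
Convert to SI: λ = 10.1 μm = 1.01 × 10^-5 m.
Apply E = hc/λ: E = 1.967 × 10^-20 J.
Converting to meV: E = 122.8 meV ≈ 123 meV.

123 meV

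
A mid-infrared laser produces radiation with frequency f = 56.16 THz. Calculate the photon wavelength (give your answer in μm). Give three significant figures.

5.34 μm

Take c = 2.99792458e8 m/s.
Convert to SI: f = 56.16 THz = 5.616e13 Hz.
For a photon λ = c/f, so λ = 5.338e-6 m.
Converting to μm: λ = 5.338 μm ≈ 5.34 μm.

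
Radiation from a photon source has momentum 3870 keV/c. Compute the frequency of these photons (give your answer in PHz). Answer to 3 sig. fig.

Take h = 6.62607015 × 10^-34 J·s, c = 2.99792458 × 10^8 m/s, 1 eV = 1.602176634 × 10^-19 J.
First convert: p = 3870 keV/c = 2.0682 × 10^-21 kg·m/s.
Since f = pc/h for a photon, f = 9.358 × 10^20 Hz.
Converting to PHz: f = 935800 PHz ≈ 9.36 × 10^5 PHz.

9.36 × 10^5 PHz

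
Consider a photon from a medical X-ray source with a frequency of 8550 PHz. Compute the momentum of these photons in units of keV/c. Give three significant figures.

35.4 keV/c

Use h = 6.62607015e-34 J·s, c = 2.99792458e8 m/s, 1 eV = 1.602176634e-19 J.
First convert: f = 8550 PHz = 8.55e18 Hz.
For a photon p = hf/c, so p = 1.890e-23 kg·m/s.
Converting to keV/c: p = 35.36 keV/c ≈ 35.4 keV/c.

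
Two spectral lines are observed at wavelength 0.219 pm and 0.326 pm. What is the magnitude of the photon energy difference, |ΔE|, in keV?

Using E = hc/λ: E₁ = 9.071e-13 J, E₂ = 6.093e-13 J.
|ΔE| = |9.071e-13 − 6.093e-13| = 2.98e-13 J = 1860 keV.

1860 keV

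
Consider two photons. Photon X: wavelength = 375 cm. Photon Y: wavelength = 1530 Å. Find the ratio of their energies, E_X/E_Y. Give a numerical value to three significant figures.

4.08e-8

E_X = 5.297e-26 J (from wavelength = 375 cm, via E = hc/λ).
E_Y = 1.298e-18 J (from wavelength = 1530 Å, via E = hc/λ).
Ratio = 5.297e-26 / 1.298e-18 = 4.08e-8.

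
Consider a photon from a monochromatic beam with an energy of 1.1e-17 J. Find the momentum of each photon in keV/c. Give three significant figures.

0.0687 keV/c

Take c = 2.99792458e8 m/s, 1 eV = 1.602176634e-19 J.
For a photon p = E/c, so p = 3.669e-26 kg·m/s.
Converting to keV/c: p = 0.06866 keV/c ≈ 0.0687 keV/c.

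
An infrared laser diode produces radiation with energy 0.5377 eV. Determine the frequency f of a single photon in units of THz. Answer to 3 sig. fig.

130 THz

In SI units: E = 0.5377 eV = 8.6149 × 10^-20 J.
Apply f = E/h: f = 1.300 × 10^14 Hz.
Converting to THz: f = 130.0 THz ≈ 130 THz.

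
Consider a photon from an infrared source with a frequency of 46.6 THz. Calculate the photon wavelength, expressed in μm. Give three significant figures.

In SI units: f = 46.6 THz = 4.66·10^13 Hz.
For a photon λ = c/f, so λ = 6.433·10^-6 m.
Converting to μm: λ = 6.433 μm ≈ 6.43 μm.

6.43 μm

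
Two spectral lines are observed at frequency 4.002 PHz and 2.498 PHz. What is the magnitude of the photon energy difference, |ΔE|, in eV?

Using E = hf: E₁ = 2.6518e-18 J, E₂ = 1.6552e-18 J.
|ΔE| = |2.6518e-18 − 1.6552e-18| = 9.97e-19 J = 6.22 eV.

6.22 eV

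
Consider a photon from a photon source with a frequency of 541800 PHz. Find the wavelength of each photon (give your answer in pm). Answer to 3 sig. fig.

0.553 pm

In SI units: f = 541800 PHz = 5.418 × 10^20 Hz.
For a photon λ = c/f, so λ = 5.533 × 10^-13 m.
Converting to pm: λ = 0.5533 pm ≈ 0.553 pm.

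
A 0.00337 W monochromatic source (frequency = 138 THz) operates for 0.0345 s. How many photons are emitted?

1.27e15 photons

Total energy: E_total = P·t = 0.00337 × 0.0345 = 1.163e-4 J.
Per-photon energy: E = 9.144e-20 J.
N = E_total / E_photon = 1.27e15.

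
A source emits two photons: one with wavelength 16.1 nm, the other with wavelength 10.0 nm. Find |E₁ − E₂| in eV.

Using E = hc/λ: E₁ = 1.234·10^-17 J, E₂ = 1.986·10^-17 J.
|ΔE| = |1.234·10^-17 − 1.986·10^-17| = 7.53·10^-18 J = 47.0 eV.

47.0 eV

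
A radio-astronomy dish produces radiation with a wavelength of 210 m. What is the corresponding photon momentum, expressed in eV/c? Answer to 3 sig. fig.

5.90e-9 eV/c

The photon relation is p = h/λ, giving p = 3.155e-36 kg·m/s.
Converting to eV/c: p = 5.904e-9 eV/c ≈ 5.90e-9 eV/c.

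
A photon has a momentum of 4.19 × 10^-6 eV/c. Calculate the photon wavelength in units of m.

Convert to SI: p = 4.19 × 10^-6 eV/c = 2.2393 × 10^-33 kg·m/s.
Apply λ = h/p: λ = 0.2959 m.
So λ ≈ 0.296 m.

0.296 m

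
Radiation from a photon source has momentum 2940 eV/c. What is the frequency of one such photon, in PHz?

711 PHz

Convert to SI: p = 2940 eV/c = 1.5712 × 10^-24 kg·m/s.
The photon relation is f = pc/h, giving f = 7.109 × 10^17 Hz.
Converting to PHz: f = 710.9 PHz ≈ 711 PHz.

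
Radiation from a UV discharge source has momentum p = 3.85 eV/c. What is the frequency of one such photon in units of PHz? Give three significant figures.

First convert: p = 3.85 eV/c = 2.0576 × 10^-27 kg·m/s.
Since f = pc/h for a photon, f = 9.309 × 10^14 Hz.
Converting to PHz: f = 0.9309 PHz ≈ 0.931 PHz.

0.931 PHz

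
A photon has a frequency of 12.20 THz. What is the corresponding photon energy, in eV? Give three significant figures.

First convert: f = 12.20 THz = 1.220e13 Hz.
For a photon E = hf, so E = 8.084e-21 J.
Converting to eV: E = 0.05046 eV ≈ 0.0505 eV.

0.0505 eV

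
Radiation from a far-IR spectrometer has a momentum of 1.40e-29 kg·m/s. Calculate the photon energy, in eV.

Since E = pc for a photon, E = 4.197e-21 J.
Converting to eV: E = 0.02620 eV ≈ 0.0262 eV.

0.0262 eV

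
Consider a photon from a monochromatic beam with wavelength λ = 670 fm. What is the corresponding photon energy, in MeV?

1.85 MeV

Use h = 6.62607015 × 10^-34 J·s, c = 2.99792458 × 10^8 m/s, 1 eV = 1.602176634 × 10^-19 J.
First convert: λ = 670 fm = 6.70 × 10^-13 m.
For a photon E = hc/λ, so E = 2.965 × 10^-13 J.
Converting to MeV: E = 1.851 MeV ≈ 1.85 MeV.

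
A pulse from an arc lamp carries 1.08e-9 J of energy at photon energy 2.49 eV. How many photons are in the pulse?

Per-photon energy: E = 3.989e-19 J (from energy = 2.49 eV).
N = E_total / E_photon = 1.08e-9 J / 3.989e-19 J = 2.71e9.

2.71e9 photons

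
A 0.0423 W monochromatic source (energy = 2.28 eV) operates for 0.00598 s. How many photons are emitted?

Total energy: E_total = P·t = 0.0423 × 0.00598 = 2.530e-4 J.
Per-photon energy: E = 3.653e-19 J.
N = E_total / E_photon = 6.92e14.

6.92e14 photons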